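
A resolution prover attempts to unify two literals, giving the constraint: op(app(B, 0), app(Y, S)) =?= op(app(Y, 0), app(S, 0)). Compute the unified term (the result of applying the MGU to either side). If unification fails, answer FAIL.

op(app(0, 0), app(0, 0))

Decompose op/2: app(B, 0) =?= app(Y, 0),  app(Y, S) =?= app(S, 0).
Decompose app/2: B =?= Y,  0 =?= 0.
Bind B := Y; no other remaining equation mentions B.
Delete trivial equation 0 =?= 0.
Decompose app/2: Y =?= S,  S =?= 0.
Bind Y := S; no other remaining equation mentions Y. Substituting into the earlier binding gives B := S.
Bind S := 0. Substituting into the earlier bindings gives B := 0, Y := 0.
Applying the MGU to either side gives op(app(0, 0), app(0, 0)).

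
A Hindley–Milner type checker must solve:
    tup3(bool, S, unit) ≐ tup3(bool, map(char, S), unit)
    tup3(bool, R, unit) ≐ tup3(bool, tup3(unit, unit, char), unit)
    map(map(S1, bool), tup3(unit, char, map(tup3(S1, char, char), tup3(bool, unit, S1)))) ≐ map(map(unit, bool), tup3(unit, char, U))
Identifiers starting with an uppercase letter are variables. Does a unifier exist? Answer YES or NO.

Decompose tup3/3: bool ≐ bool,  S ≐ map(char, S),  unit ≐ unit.
Delete trivial equation bool ≐ bool.
Occurs check fails: S occurs in map(char, S); the equation S ≐ map(char, S) has no finite solution.

NO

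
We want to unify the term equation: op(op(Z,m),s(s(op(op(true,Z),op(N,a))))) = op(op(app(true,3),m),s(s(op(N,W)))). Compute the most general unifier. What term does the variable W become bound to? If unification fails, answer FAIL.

op(op(true,app(true,3)),a)

Decompose op/2: op(Z,m) = op(app(true,3),m),  s(s(op(op(true,Z),op(N,a)))) = s(s(op(N,W))).
Decompose op/2: Z = app(true,3),  m = m.
Bind Z := app(true,3); substituting into the one remaining equation that mentions Z gives: s(s(op(op(true,app(true,3)),op(N,a)))) = s(s(op(N,W))).
Delete trivial equation m = m.
Decompose s/1: s(op(op(true,app(true,3)),op(N,a))) = s(op(N,W)).
Decompose s/1: op(op(true,app(true,3)),op(N,a)) = op(N,W).
Decompose op/2: op(true,app(true,3)) = N,  op(N,a) = W.
Bind N := op(true,app(true,3)); substituting into the remaining equation gives: op(op(true,app(true,3)),a) = W.
Bind W := op(op(true,app(true,3)),a).
MGU = { Z -> app(true,3), N -> op(true,app(true,3)), W -> op(op(true,app(true,3)),a) }, so W -> op(op(true,app(true,3)),a).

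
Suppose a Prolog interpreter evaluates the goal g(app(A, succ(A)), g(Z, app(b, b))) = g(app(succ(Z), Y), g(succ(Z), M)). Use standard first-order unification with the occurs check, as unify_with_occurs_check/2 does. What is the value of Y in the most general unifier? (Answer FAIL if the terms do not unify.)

FAIL

Decompose g/2: app(A, succ(A)) = app(succ(Z), Y),  g(Z, app(b, b)) = g(succ(Z), M).
Decompose app/2: A = succ(Z),  succ(A) = Y.
Bind A := succ(Z); substituting into the one remaining equation that mentions A gives: succ(succ(Z)) = Y.
Bind Y := succ(succ(Z)); no other remaining equation mentions Y.
Decompose g/2: Z = succ(Z),  app(b, b) = M.
Occurs check fails: Z occurs in succ(Z); the equation Z = succ(Z) has no finite solution.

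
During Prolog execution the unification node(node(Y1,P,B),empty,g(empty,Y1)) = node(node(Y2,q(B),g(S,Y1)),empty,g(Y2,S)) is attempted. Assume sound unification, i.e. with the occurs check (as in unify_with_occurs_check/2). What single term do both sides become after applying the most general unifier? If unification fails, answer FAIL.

node(node(empty,q(g(empty,empty)),g(empty,empty)),empty,g(empty,empty))

Decompose node/3: node(Y1,P,B) = node(Y2,q(B),g(S,Y1)),  empty = empty,  g(empty,Y1) = g(Y2,S).
Decompose node/3: Y1 = Y2,  P = q(B),  B = g(S,Y1).
Bind Y1 := Y2; substituting into the 2 remaining equations that mention Y1 gives: B = g(S,Y2),  g(empty,Y2) = g(Y2,S).
Bind P := q(B); no other remaining equation mentions P.
Bind B := g(S,Y2); no other remaining equation mentions B. Substituting into the earlier binding gives P := q(g(S,Y2)).
Delete trivial equation empty = empty.
Decompose g/2: empty = Y2,  Y2 = S.
Bind Y2 := empty; substituting into the remaining equation gives: empty = S. Substituting into the earlier bindings gives Y1 := empty, P := q(g(S,empty)), B := g(S,empty).
Bind S := empty. Substituting into the earlier bindings gives P := q(g(empty,empty)), B := g(empty,empty).
Applying the MGU to either side gives node(node(empty,q(g(empty,empty)),g(empty,empty)),empty,g(empty,empty)).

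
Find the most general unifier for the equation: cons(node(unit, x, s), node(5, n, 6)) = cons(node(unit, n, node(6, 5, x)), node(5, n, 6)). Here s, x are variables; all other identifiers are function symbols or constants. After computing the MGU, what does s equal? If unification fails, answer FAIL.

Decompose cons/2: node(unit, x, s) = node(unit, n, node(6, 5, x)),  node(5, n, 6) = node(5, n, 6).
Decompose node/3: unit = unit,  x = n,  s = node(6, 5, x).
Delete trivial equation unit = unit.
Bind x := n; substituting into the one remaining equation that mentions x gives: s = node(6, 5, n).
Bind s := node(6, 5, n); no other remaining equation mentions s.
Delete trivial equation node(5, n, 6) = node(5, n, 6).
MGU = { x -> n, s -> node(6, 5, n) }, so s -> node(6, 5, n).

node(6, 5, n)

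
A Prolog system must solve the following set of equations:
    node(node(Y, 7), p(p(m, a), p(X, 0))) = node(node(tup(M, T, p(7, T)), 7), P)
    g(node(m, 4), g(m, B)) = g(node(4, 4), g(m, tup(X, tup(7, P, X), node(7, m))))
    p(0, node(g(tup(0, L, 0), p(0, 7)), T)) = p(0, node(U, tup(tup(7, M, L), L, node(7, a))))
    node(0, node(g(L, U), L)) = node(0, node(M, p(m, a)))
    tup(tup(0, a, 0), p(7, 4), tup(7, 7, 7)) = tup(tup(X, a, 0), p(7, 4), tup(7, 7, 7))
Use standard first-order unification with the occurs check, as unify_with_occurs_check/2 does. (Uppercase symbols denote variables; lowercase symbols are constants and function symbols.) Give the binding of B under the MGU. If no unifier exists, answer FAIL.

Decompose node/2: node(Y, 7) = node(tup(M, T, p(7, T)), 7),  p(p(m, a), p(X, 0)) = P.
Decompose node/2: Y = tup(M, T, p(7, T)),  7 = 7.
Bind Y := tup(M, T, p(7, T)); no other remaining equation mentions Y.
Delete trivial equation 7 = 7.
Bind P := p(p(m, a), p(X, 0)); substituting into the one remaining equation that mentions P gives: g(node(m, 4), g(m, B)) = g(node(4, 4), g(m, tup(X, tup(7, p(p(m, a), p(X, 0)), X), node(7, m)))).
Decompose g/2: node(m, 4) = node(4, 4),  g(m, B) = g(m, tup(X, tup(7, p(p(m, a), p(X, 0)), X), node(7, m))).
Decompose node/2: m = 4,  4 = 4.
Clash: constants m and 4 differ; no unifier exists.

FAIL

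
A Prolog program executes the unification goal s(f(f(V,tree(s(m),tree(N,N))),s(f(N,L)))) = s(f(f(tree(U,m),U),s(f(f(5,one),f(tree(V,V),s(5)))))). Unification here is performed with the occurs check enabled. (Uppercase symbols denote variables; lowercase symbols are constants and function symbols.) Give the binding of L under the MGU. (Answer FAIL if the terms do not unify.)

f(tree(tree(tree(s(m),tree(f(5,one),f(5,one))),m),tree(tree(s(m),tree(f(5,one),f(5,one))),m)),s(5))

Decompose s/1: f(f(V,tree(s(m),tree(N,N))),s(f(N,L))) = f(f(tree(U,m),U),s(f(f(5,one),f(tree(V,V),s(5))))).
Decompose f/2: f(V,tree(s(m),tree(N,N))) = f(tree(U,m),U),  s(f(N,L)) = s(f(f(5,one),f(tree(V,V),s(5)))).
Decompose f/2: V = tree(U,m),  tree(s(m),tree(N,N)) = U.
Bind V := tree(U,m); substituting into the one remaining equation that mentions V gives: s(f(N,L)) = s(f(f(5,one),f(tree(tree(U,m),tree(U,m)),s(5)))).
Bind U := tree(s(m),tree(N,N)); substituting into the remaining equation gives: s(f(N,L)) = s(f(f(5,one),f(tree(tree(tree(s(m),tree(N,N)),m),tree(tree(s(m),tree(N,N)),m)),s(5)))). Substituting into the earlier binding gives V := tree(tree(s(m),tree(N,N)),m).
Decompose s/1: f(N,L) = f(f(5,one),f(tree(tree(tree(s(m),tree(N,N)),m),tree(tree(s(m),tree(N,N)),m)),s(5))).
Decompose f/2: N = f(5,one),  L = f(tree(tree(tree(s(m),tree(N,N)),m),tree(tree(s(m),tree(N,N)),m)),s(5)).
Bind N := f(5,one); substituting into the remaining equation gives: L = f(tree(tree(tree(s(m),tree(f(5,one),f(5,one))),m),tree(tree(s(m),tree(f(5,one),f(5,one))),m)),s(5)). Substituting into the earlier bindings gives V := tree(tree(s(m),tree(f(5,one),f(5,one))),m), U := tree(s(m),tree(f(5,one),f(5,one))).
Bind L := f(tree(tree(tree(s(m),tree(f(5,one),f(5,one))),m),tree(tree(s(m),tree(f(5,one),f(5,one))),m)),s(5)).
MGU = { V -> tree(tree(s(m),tree(f(5,one),f(5,one))),m), U -> tree(s(m),tree(f(5,one),f(5,one))), N -> f(5,one), L -> f(tree(tree(tree(s(m),tree(f(5,one),f(5,one))),m),tree(tree(s(m),tree(f(5,one),f(5,one))),m)),s(5)) }, so L -> f(tree(tree(tree(s(m),tree(f(5,one),f(5,one))),m),tree(tree(s(m),tree(f(5,one),f(5,one))),m)),s(5)).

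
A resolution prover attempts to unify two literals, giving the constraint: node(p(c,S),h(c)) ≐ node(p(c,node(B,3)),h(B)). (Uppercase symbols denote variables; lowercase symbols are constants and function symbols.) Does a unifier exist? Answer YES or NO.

Decompose node/2: p(c,S) ≐ p(c,node(B,3)),  h(c) ≐ h(B).
Decompose p/2: c ≐ c,  S ≐ node(B,3).
Delete trivial equation c ≐ c.
Bind S := node(B,3); no other remaining equation mentions S.
Decompose h/1: c ≐ B.
Bind B := c. Substituting into the earlier binding gives S := node(c,3).
No equations remain and no clash or occurs-check failure arose, so a unifier exists.

YES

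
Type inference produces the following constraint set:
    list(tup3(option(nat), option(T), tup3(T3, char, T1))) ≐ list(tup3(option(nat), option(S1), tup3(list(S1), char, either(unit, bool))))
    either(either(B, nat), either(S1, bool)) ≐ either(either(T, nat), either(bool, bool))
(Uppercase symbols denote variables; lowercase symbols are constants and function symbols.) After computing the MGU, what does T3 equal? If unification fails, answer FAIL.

list(bool)

Decompose list/1: tup3(option(nat), option(T), tup3(T3, char, T1)) ≐ tup3(option(nat), option(S1), tup3(list(S1), char, either(unit, bool))).
Decompose tup3/3: option(nat) ≐ option(nat),  option(T) ≐ option(S1),  tup3(T3, char, T1) ≐ tup3(list(S1), char, either(unit, bool)).
Delete trivial equation option(nat) ≐ option(nat).
Decompose option/1: T ≐ S1.
Bind T := S1; substituting into the one remaining equation that mentions T gives: either(either(B, nat), either(S1, bool)) ≐ either(either(S1, nat), either(bool, bool)).
Decompose tup3/3: T3 ≐ list(S1),  char ≐ char,  T1 ≐ either(unit, bool).
Bind T3 := list(S1); no other remaining equation mentions T3.
Delete trivial equation char ≐ char.
Bind T1 := either(unit, bool); no other remaining equation mentions T1.
Decompose either/2: either(B, nat) ≐ either(S1, nat),  either(S1, bool) ≐ either(bool, bool).
Decompose either/2: B ≐ S1,  nat ≐ nat.
Bind B := S1; no other remaining equation mentions B.
Delete trivial equation nat ≐ nat.
Decompose either/2: S1 ≐ bool,  bool ≐ bool.
Bind S1 := bool; no other remaining equation mentions S1. Substituting into the earlier bindings gives T := bool, T3 := list(bool), B := bool.
Delete trivial equation bool ≐ bool.
MGU = { T ↦ bool, T3 ↦ list(bool), T1 ↦ either(unit, bool), B ↦ bool, S1 ↦ bool }, so T3 ↦ list(bool).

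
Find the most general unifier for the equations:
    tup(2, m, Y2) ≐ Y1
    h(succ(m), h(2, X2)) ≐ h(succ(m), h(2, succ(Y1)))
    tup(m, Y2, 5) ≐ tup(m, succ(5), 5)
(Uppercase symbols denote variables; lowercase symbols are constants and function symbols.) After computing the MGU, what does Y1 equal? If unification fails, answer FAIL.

tup(2, m, succ(5))

Bind Y1 := tup(2, m, Y2); substituting into the one remaining equation that mentions Y1 gives: h(succ(m), h(2, X2)) ≐ h(succ(m), h(2, succ(tup(2, m, Y2)))).
Decompose h/2: succ(m) ≐ succ(m),  h(2, X2) ≐ h(2, succ(tup(2, m, Y2))).
Delete trivial equation succ(m) ≐ succ(m).
Decompose h/2: 2 ≐ 2,  X2 ≐ succ(tup(2, m, Y2)).
Delete trivial equation 2 ≐ 2.
Bind X2 := succ(tup(2, m, Y2)); no other remaining equation mentions X2.
Decompose tup/3: m ≐ m,  Y2 ≐ succ(5),  5 ≐ 5.
Delete trivial equation m ≐ m.
Bind Y2 := succ(5); no other remaining equation mentions Y2. Substituting into the earlier bindings gives Y1 := tup(2, m, succ(5)), X2 := succ(tup(2, m, succ(5))).
Delete trivial equation 5 ≐ 5.
MGU = { Y1 := tup(2, m, succ(5)), X2 := succ(tup(2, m, succ(5))), Y2 := succ(5) }, so Y1 := tup(2, m, succ(5)).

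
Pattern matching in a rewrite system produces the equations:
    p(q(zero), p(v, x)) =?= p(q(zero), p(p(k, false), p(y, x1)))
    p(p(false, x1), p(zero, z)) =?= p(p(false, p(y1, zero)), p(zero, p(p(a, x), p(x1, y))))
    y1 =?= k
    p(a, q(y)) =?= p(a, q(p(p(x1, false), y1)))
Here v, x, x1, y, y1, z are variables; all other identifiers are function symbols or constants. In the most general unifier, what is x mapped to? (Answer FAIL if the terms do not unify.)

p(p(p(p(k, zero), false), k), p(k, zero))

Decompose p/2: q(zero) =?= q(zero),  p(v, x) =?= p(p(k, false), p(y, x1)).
Delete trivial equation q(zero) =?= q(zero).
Decompose p/2: v =?= p(k, false),  x =?= p(y, x1).
Bind v := p(k, false); no other remaining equation mentions v.
Bind x := p(y, x1); substituting into the one remaining equation that mentions x gives: p(p(false, x1), p(zero, z)) =?= p(p(false, p(y1, zero)), p(zero, p(p(a, p(y, x1)), p(x1, y)))).
Decompose p/2: p(false, x1) =?= p(false, p(y1, zero)),  p(zero, z) =?= p(zero, p(p(a, p(y, x1)), p(x1, y))).
Decompose p/2: false =?= false,  x1 =?= p(y1, zero).
Delete trivial equation false =?= false.
Bind x1 := p(y1, zero); substituting into the 2 remaining equations that mention x1 gives: p(zero, z) =?= p(zero, p(p(a, p(y, p(y1, zero))), p(p(y1, zero), y))),  p(a, q(y)) =?= p(a, q(p(p(p(y1, zero), false), y1))). Substituting into the earlier binding gives x := p(y, p(y1, zero)).
Decompose p/2: zero =?= zero,  z =?= p(p(a, p(y, p(y1, zero))), p(p(y1, zero), y)).
Delete trivial equation zero =?= zero.
Bind z := p(p(a, p(y, p(y1, zero))), p(p(y1, zero), y)); no other remaining equation mentions z.
Bind y1 := k; substituting into the remaining equation gives: p(a, q(y)) =?= p(a, q(p(p(p(k, zero), false), k))). Substituting into the earlier bindings gives x := p(y, p(k, zero)), x1 := p(k, zero), z := p(p(a, p(y, p(k, zero))), p(p(k, zero), y)).
Decompose p/2: a =?= a,  q(y) =?= q(p(p(p(k, zero), false), k)).
Delete trivial equation a =?= a.
Decompose q/1: y =?= p(p(p(k, zero), false), k).
Bind y := p(p(p(k, zero), false), k). Substituting into the earlier bindings gives x := p(p(p(p(k, zero), false), k), p(k, zero)), z := p(p(a, p(p(p(p(k, zero), false), k), p(k, zero))), p(p(k, zero), p(p(p(k, zero), false), k))).
MGU = { v ↦ p(k, false), x ↦ p(p(p(p(k, zero), false), k), p(k, zero)), x1 ↦ p(k, zero), z ↦ p(p(a, p(p(p(p(k, zero), false), k), p(k, zero))), p(p(k, zero), p(p(p(k, zero), false), k))), y1 ↦ k, y ↦ p(p(p(k, zero), false), k) }, so x ↦ p(p(p(p(k, zero), false), k), p(k, zero)).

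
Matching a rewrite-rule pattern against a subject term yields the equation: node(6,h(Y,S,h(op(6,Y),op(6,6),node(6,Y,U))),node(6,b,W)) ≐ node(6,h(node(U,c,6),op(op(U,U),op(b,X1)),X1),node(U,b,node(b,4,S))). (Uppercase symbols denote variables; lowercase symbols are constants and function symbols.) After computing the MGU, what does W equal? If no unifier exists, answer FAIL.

node(b,4,op(op(6,6),op(b,h(op(6,node(6,c,6)),op(6,6),node(6,node(6,c,6),6)))))

Decompose node/3: 6 ≐ 6,  h(Y,S,h(op(6,Y),op(6,6),node(6,Y,U))) ≐ h(node(U,c,6),op(op(U,U),op(b,X1)),X1),  node(6,b,W) ≐ node(U,b,node(b,4,S)).
Delete trivial equation 6 ≐ 6.
Decompose h/3: Y ≐ node(U,c,6),  S ≐ op(op(U,U),op(b,X1)),  h(op(6,Y),op(6,6),node(6,Y,U)) ≐ X1.
Bind Y := node(U,c,6); substituting into the one remaining equation that mentions Y gives: h(op(6,node(U,c,6)),op(6,6),node(6,node(U,c,6),U)) ≐ X1.
Bind S := op(op(U,U),op(b,X1)); substituting into the one remaining equation that mentions S gives: node(6,b,W) ≐ node(U,b,node(b,4,op(op(U,U),op(b,X1)))).
Bind X1 := h(op(6,node(U,c,6)),op(6,6),node(6,node(U,c,6),U)); substituting into the remaining equation gives: node(6,b,W) ≐ node(U,b,node(b,4,op(op(U,U),op(b,h(op(6,node(U,c,6)),op(6,6),node(6,node(U,c,6),U)))))). Substituting into the earlier binding gives S := op(op(U,U),op(b,h(op(6,node(U,c,6)),op(6,6),node(6,node(U,c,6),U)))).
Decompose node/3: 6 ≐ U,  b ≐ b,  W ≐ node(b,4,op(op(U,U),op(b,h(op(6,node(U,c,6)),op(6,6),node(6,node(U,c,6),U))))).
Bind U := 6; substituting into the one remaining equation that mentions U gives: W ≐ node(b,4,op(op(6,6),op(b,h(op(6,node(6,c,6)),op(6,6),node(6,node(6,c,6),6))))). Substituting into the earlier bindings gives Y := node(6,c,6), S := op(op(6,6),op(b,h(op(6,node(6,c,6)),op(6,6),node(6,node(6,c,6),6)))), X1 := h(op(6,node(6,c,6)),op(6,6),node(6,node(6,c,6),6)).
Delete trivial equation b ≐ b.
Bind W := node(b,4,op(op(6,6),op(b,h(op(6,node(6,c,6)),op(6,6),node(6,node(6,c,6),6))))).
MGU = { Y := node(6,c,6), S := op(op(6,6),op(b,h(op(6,node(6,c,6)),op(6,6),node(6,node(6,c,6),6)))), X1 := h(op(6,node(6,c,6)),op(6,6),node(6,node(6,c,6),6)), U := 6, W := node(b,4,op(op(6,6),op(b,h(op(6,node(6,c,6)),op(6,6),node(6,node(6,c,6),6))))) }, so W := node(b,4,op(op(6,6),op(b,h(op(6,node(6,c,6)),op(6,6),node(6,node(6,c,6),6))))).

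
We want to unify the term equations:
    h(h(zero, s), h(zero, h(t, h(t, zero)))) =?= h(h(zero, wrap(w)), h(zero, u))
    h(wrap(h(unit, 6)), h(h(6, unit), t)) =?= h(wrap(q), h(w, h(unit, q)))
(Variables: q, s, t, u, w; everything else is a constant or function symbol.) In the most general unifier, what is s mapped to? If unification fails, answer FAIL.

Decompose h/2: h(zero, s) =?= h(zero, wrap(w)),  h(zero, h(t, h(t, zero))) =?= h(zero, u).
Decompose h/2: zero =?= zero,  s =?= wrap(w).
Delete trivial equation zero =?= zero.
Bind s := wrap(w); no other remaining equation mentions s.
Decompose h/2: zero =?= zero,  h(t, h(t, zero)) =?= u.
Delete trivial equation zero =?= zero.
Bind u := h(t, h(t, zero)); no other remaining equation mentions u.
Decompose h/2: wrap(h(unit, 6)) =?= wrap(q),  h(h(6, unit), t) =?= h(w, h(unit, q)).
Decompose wrap/1: h(unit, 6) =?= q.
Bind q := h(unit, 6); substituting into the remaining equation gives: h(h(6, unit), t) =?= h(w, h(unit, h(unit, 6))).
Decompose h/2: h(6, unit) =?= w,  t =?= h(unit, h(unit, 6)).
Bind w := h(6, unit); no other remaining equation mentions w. Substituting into the earlier binding gives s := wrap(h(6, unit)).
Bind t := h(unit, h(unit, 6)). Substituting into the earlier binding gives u := h(h(unit, h(unit, 6)), h(h(unit, h(unit, 6)), zero)).
MGU = { s ↦ wrap(h(6, unit)), u ↦ h(h(unit, h(unit, 6)), h(h(unit, h(unit, 6)), zero)), q ↦ h(unit, 6), w ↦ h(6, unit), t ↦ h(unit, h(unit, 6)) }, so s ↦ wrap(h(6, unit)).

wrap(h(6, unit))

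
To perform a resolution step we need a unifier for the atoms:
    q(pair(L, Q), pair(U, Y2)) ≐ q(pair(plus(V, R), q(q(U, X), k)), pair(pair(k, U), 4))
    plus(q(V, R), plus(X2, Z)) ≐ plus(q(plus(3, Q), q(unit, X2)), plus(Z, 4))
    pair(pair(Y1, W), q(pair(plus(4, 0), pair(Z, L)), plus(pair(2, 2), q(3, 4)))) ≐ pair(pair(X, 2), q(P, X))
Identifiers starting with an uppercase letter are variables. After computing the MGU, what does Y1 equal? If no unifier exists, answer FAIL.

Decompose q/2: pair(L, Q) ≐ pair(plus(V, R), q(q(U, X), k)),  pair(U, Y2) ≐ pair(pair(k, U), 4).
Decompose pair/2: L ≐ plus(V, R),  Q ≐ q(q(U, X), k).
Bind L := plus(V, R); substituting into the one remaining equation that mentions L gives: pair(pair(Y1, W), q(pair(plus(4, 0), pair(Z, plus(V, R))), plus(pair(2, 2), q(3, 4)))) ≐ pair(pair(X, 2), q(P, X)).
Bind Q := q(q(U, X), k); substituting into the one remaining equation that mentions Q gives: plus(q(V, R), plus(X2, Z)) ≐ plus(q(plus(3, q(q(U, X), k)), q(unit, X2)), plus(Z, 4)).
Decompose pair/2: U ≐ pair(k, U),  Y2 ≐ 4.
Occurs check fails: U occurs in pair(k, U); the equation U ≐ pair(k, U) has no finite solution.

FAIL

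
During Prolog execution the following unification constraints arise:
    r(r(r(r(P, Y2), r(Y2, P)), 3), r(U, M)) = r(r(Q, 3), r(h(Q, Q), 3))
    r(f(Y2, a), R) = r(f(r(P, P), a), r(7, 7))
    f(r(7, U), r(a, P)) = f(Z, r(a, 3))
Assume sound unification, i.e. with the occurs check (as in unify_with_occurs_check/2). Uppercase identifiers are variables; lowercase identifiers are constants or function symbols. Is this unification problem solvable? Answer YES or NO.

Decompose r/2: r(r(r(P, Y2), r(Y2, P)), 3) = r(Q, 3),  r(U, M) = r(h(Q, Q), 3).
Decompose r/2: r(r(P, Y2), r(Y2, P)) = Q,  3 = 3.
Bind Q := r(r(P, Y2), r(Y2, P)); substituting into the one remaining equation that mentions Q gives: r(U, M) = r(h(r(r(P, Y2), r(Y2, P)), r(r(P, Y2), r(Y2, P))), 3).
Delete trivial equation 3 = 3.
Decompose r/2: U = h(r(r(P, Y2), r(Y2, P)), r(r(P, Y2), r(Y2, P))),  M = 3.
Bind U := h(r(r(P, Y2), r(Y2, P)), r(r(P, Y2), r(Y2, P))); substituting into the one remaining equation that mentions U gives: f(r(7, h(r(r(P, Y2), r(Y2, P)), r(r(P, Y2), r(Y2, P)))), r(a, P)) = f(Z, r(a, 3)).
Bind M := 3; no other remaining equation mentions M.
Decompose r/2: f(Y2, a) = f(r(P, P), a),  R = r(7, 7).
Decompose f/2: Y2 = r(P, P),  a = a.
Bind Y2 := r(P, P); substituting into the one remaining equation that mentions Y2 gives: f(r(7, h(r(r(P, r(P, P)), r(r(P, P), P)), r(r(P, r(P, P)), r(r(P, P), P)))), r(a, P)) = f(Z, r(a, 3)). Substituting into the earlier bindings gives Q := r(r(P, r(P, P)), r(r(P, P), P)), U := h(r(r(P, r(P, P)), r(r(P, P), P)), r(r(P, r(P, P)), r(r(P, P), P))).
Delete trivial equation a = a.
Bind R := r(7, 7); no other remaining equation mentions R.
Decompose f/2: r(7, h(r(r(P, r(P, P)), r(r(P, P), P)), r(r(P, r(P, P)), r(r(P, P), P)))) = Z,  r(a, P) = r(a, 3).
Bind Z := r(7, h(r(r(P, r(P, P)), r(r(P, P), P)), r(r(P, r(P, P)), r(r(P, P), P)))); no other remaining equation mentions Z.
Decompose r/2: a = a,  P = 3.
Delete trivial equation a = a.
Bind P := 3. Substituting into the earlier bindings gives Q := r(r(3, r(3, 3)), r(r(3, 3), 3)), U := h(r(r(3, r(3, 3)), r(r(3, 3), 3)), r(r(3, r(3, 3)), r(r(3, 3), 3))), Y2 := r(3, 3), Z := r(7, h(r(r(3, r(3, 3)), r(r(3, 3), 3)), r(r(3, r(3, 3)), r(r(3, 3), 3)))).
No equations remain and no clash or occurs-check failure arose, so a unifier exists.

YES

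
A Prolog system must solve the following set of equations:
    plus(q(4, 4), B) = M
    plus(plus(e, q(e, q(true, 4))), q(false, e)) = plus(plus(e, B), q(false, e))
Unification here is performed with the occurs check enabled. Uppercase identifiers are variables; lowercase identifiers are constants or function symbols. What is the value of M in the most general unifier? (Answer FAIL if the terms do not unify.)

plus(q(4, 4), q(e, q(true, 4)))

Bind M := plus(q(4, 4), B); no other remaining equation mentions M.
Decompose plus/2: plus(e, q(e, q(true, 4))) = plus(e, B),  q(false, e) = q(false, e).
Decompose plus/2: e = e,  q(e, q(true, 4)) = B.
Delete trivial equation e = e.
Bind B := q(e, q(true, 4)); no other remaining equation mentions B. Substituting into the earlier binding gives M := plus(q(4, 4), q(e, q(true, 4))).
Delete trivial equation q(false, e) = q(false, e).
MGU = { M = plus(q(4, 4), q(e, q(true, 4))), B = q(e, q(true, 4)) }, so M = plus(q(4, 4), q(e, q(true, 4))).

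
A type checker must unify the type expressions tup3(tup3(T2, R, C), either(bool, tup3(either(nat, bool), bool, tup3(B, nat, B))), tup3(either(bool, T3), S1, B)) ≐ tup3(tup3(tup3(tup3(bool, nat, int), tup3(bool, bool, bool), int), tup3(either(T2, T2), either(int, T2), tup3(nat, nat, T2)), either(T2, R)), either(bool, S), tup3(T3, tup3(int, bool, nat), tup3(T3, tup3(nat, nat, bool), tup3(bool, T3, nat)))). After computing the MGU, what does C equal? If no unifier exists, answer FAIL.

Decompose tup3/3: tup3(T2, R, C) ≐ tup3(tup3(tup3(bool, nat, int), tup3(bool, bool, bool), int), tup3(either(T2, T2), either(int, T2), tup3(nat, nat, T2)), either(T2, R)),  either(bool, tup3(either(nat, bool), bool, tup3(B, nat, B))) ≐ either(bool, S),  tup3(either(bool, T3), S1, B) ≐ tup3(T3, tup3(int, bool, nat), tup3(T3, tup3(nat, nat, bool), tup3(bool, T3, nat))).
Decompose tup3/3: T2 ≐ tup3(tup3(bool, nat, int), tup3(bool, bool, bool), int),  R ≐ tup3(either(T2, T2), either(int, T2), tup3(nat, nat, T2)),  C ≐ either(T2, R).
Bind T2 := tup3(tup3(bool, nat, int), tup3(bool, bool, bool), int); substituting into the 2 remaining equations that mention T2 gives: R ≐ tup3(either(tup3(tup3(bool, nat, int), tup3(bool, bool, bool), int), tup3(tup3(bool, nat, int), tup3(bool, bool, bool), int)), either(int, tup3(tup3(bool, nat, int), tup3(bool, bool, bool), int)), tup3(nat, nat, tup3(tup3(bool, nat, int), tup3(bool, bool, bool), int))),  C ≐ either(tup3(tup3(bool, nat, int), tup3(bool, bool, bool), int), R).
Bind R := tup3(either(tup3(tup3(bool, nat, int), tup3(bool, bool, bool), int), tup3(tup3(bool, nat, int), tup3(bool, bool, bool), int)), either(int, tup3(tup3(bool, nat, int), tup3(bool, bool, bool), int)), tup3(nat, nat, tup3(tup3(bool, nat, int), tup3(bool, bool, bool), int))); substituting into the one remaining equation that mentions R gives: C ≐ either(tup3(tup3(bool, nat, int), tup3(bool, bool, bool), int), tup3(either(tup3(tup3(bool, nat, int), tup3(bool, bool, bool), int), tup3(tup3(bool, nat, int), tup3(bool, bool, bool), int)), either(int, tup3(tup3(bool, nat, int), tup3(bool, bool, bool), int)), tup3(nat, nat, tup3(tup3(bool, nat, int), tup3(bool, bool, bool), int)))).
Bind C := either(tup3(tup3(bool, nat, int), tup3(bool, bool, bool), int), tup3(either(tup3(tup3(bool, nat, int), tup3(bool, bool, bool), int), tup3(tup3(bool, nat, int), tup3(bool, bool, bool), int)), either(int, tup3(tup3(bool, nat, int), tup3(bool, bool, bool), int)), tup3(nat, nat, tup3(tup3(bool, nat, int), tup3(bool, bool, bool), int)))); no other remaining equation mentions C.
Decompose either/2: bool ≐ bool,  tup3(either(nat, bool), bool, tup3(B, nat, B)) ≐ S.
Delete trivial equation bool ≐ bool.
Bind S := tup3(either(nat, bool), bool, tup3(B, nat, B)); no other remaining equation mentions S.
Decompose tup3/3: either(bool, T3) ≐ T3,  S1 ≐ tup3(int, bool, nat),  B ≐ tup3(T3, tup3(nat, nat, bool), tup3(bool, T3, nat)).
Occurs check fails: T3 occurs in either(bool, T3); the equation T3 ≐ either(bool, T3) has no finite solution.

FAIL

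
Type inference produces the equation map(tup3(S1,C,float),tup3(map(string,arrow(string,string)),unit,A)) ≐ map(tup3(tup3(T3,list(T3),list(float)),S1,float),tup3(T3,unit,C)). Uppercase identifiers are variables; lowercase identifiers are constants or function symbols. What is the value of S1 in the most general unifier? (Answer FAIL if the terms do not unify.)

tup3(map(string,arrow(string,string)),list(map(string,arrow(string,string))),list(float))

Decompose map/2: tup3(S1,C,float) ≐ tup3(tup3(T3,list(T3),list(float)),S1,float),  tup3(map(string,arrow(string,string)),unit,A) ≐ tup3(T3,unit,C).
Decompose tup3/3: S1 ≐ tup3(T3,list(T3),list(float)),  C ≐ S1,  float ≐ float.
Bind S1 := tup3(T3,list(T3),list(float)); substituting into the one remaining equation that mentions S1 gives: C ≐ tup3(T3,list(T3),list(float)).
Bind C := tup3(T3,list(T3),list(float)); substituting into the one remaining equation that mentions C gives: tup3(map(string,arrow(string,string)),unit,A) ≐ tup3(T3,unit,tup3(T3,list(T3),list(float))).
Delete trivial equation float ≐ float.
Decompose tup3/3: map(string,arrow(string,string)) ≐ T3,  unit ≐ unit,  A ≐ tup3(T3,list(T3),list(float)).
Bind T3 := map(string,arrow(string,string)); substituting into the one remaining equation that mentions T3 gives: A ≐ tup3(map(string,arrow(string,string)),list(map(string,arrow(string,string))),list(float)). Substituting into the earlier bindings gives S1 := tup3(map(string,arrow(string,string)),list(map(string,arrow(string,string))),list(float)), C := tup3(map(string,arrow(string,string)),list(map(string,arrow(string,string))),list(float)).
Delete trivial equation unit ≐ unit.
Bind A := tup3(map(string,arrow(string,string)),list(map(string,arrow(string,string))),list(float)).
MGU = { S1 ↦ tup3(map(string,arrow(string,string)),list(map(string,arrow(string,string))),list(float)), C ↦ tup3(map(string,arrow(string,string)),list(map(string,arrow(string,string))),list(float)), T3 ↦ map(string,arrow(string,string)), A ↦ tup3(map(string,arrow(string,string)),list(map(string,arrow(string,string))),list(float)) }, so S1 ↦ tup3(map(string,arrow(string,string)),list(map(string,arrow(string,string))),list(float)).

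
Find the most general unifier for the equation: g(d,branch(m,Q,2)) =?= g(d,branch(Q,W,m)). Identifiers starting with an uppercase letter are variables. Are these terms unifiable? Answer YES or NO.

NO

Decompose g/2: d =?= d,  branch(m,Q,2) =?= branch(Q,W,m).
Delete trivial equation d =?= d.
Decompose branch/3: m =?= Q,  Q =?= W,  2 =?= m.
Bind Q := m; substituting into the one remaining equation that mentions Q gives: m =?= W.
Bind W := m; no other remaining equation mentions W.
Clash: constants 2 and m differ; no unifier exists.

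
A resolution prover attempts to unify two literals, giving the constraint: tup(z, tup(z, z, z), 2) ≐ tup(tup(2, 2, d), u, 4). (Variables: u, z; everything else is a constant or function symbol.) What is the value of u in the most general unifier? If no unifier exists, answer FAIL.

Decompose tup/3: z ≐ tup(2, 2, d),  tup(z, z, z) ≐ u,  2 ≐ 4.
Bind z := tup(2, 2, d); substituting into the one remaining equation that mentions z gives: tup(tup(2, 2, d), tup(2, 2, d), tup(2, 2, d)) ≐ u.
Bind u := tup(tup(2, 2, d), tup(2, 2, d), tup(2, 2, d)); no other remaining equation mentions u.
Clash: constants 2 and 4 differ; no unifier exists.

FAIL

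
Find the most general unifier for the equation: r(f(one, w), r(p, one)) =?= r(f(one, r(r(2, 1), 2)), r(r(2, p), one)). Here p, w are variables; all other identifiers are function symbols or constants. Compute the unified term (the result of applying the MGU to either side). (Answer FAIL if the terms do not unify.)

FAIL

Decompose r/2: f(one, w) =?= f(one, r(r(2, 1), 2)),  r(p, one) =?= r(r(2, p), one).
Decompose f/2: one =?= one,  w =?= r(r(2, 1), 2).
Delete trivial equation one =?= one.
Bind w := r(r(2, 1), 2); no other remaining equation mentions w.
Decompose r/2: p =?= r(2, p),  one =?= one.
Occurs check fails: p occurs in r(2, p); the equation p =?= r(2, p) has no finite solution.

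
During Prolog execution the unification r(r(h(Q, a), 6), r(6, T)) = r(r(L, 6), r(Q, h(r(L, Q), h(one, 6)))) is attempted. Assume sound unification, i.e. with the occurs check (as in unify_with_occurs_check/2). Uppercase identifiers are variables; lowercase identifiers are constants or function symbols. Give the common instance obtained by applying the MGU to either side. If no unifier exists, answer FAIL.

Decompose r/2: r(h(Q, a), 6) = r(L, 6),  r(6, T) = r(Q, h(r(L, Q), h(one, 6))).
Decompose r/2: h(Q, a) = L,  6 = 6.
Bind L := h(Q, a); substituting into the one remaining equation that mentions L gives: r(6, T) = r(Q, h(r(h(Q, a), Q), h(one, 6))).
Delete trivial equation 6 = 6.
Decompose r/2: 6 = Q,  T = h(r(h(Q, a), Q), h(one, 6)).
Bind Q := 6; substituting into the remaining equation gives: T = h(r(h(6, a), 6), h(one, 6)). Substituting into the earlier binding gives L := h(6, a).
Bind T := h(r(h(6, a), 6), h(one, 6)).
Applying the MGU to either side gives r(r(h(6, a), 6), r(6, h(r(h(6, a), 6), h(one, 6)))).

r(r(h(6, a), 6), r(6, h(r(h(6, a), 6), h(one, 6))))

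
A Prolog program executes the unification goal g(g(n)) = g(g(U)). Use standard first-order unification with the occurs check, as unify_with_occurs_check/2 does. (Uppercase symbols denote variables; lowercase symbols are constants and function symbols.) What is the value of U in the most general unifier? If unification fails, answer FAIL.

Decompose g/1: g(n) = g(U).
Decompose g/1: n = U.
Bind U := n.
MGU = { U -> n }, so U -> n.

n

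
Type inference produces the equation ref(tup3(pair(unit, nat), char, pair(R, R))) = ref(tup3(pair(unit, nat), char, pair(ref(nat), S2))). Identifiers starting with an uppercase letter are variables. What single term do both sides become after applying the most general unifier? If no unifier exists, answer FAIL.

ref(tup3(pair(unit, nat), char, pair(ref(nat), ref(nat))))

Decompose ref/1: tup3(pair(unit, nat), char, pair(R, R)) = tup3(pair(unit, nat), char, pair(ref(nat), S2)).
Decompose tup3/3: pair(unit, nat) = pair(unit, nat),  char = char,  pair(R, R) = pair(ref(nat), S2).
Delete trivial equation pair(unit, nat) = pair(unit, nat).
Delete trivial equation char = char.
Decompose pair/2: R = ref(nat),  R = S2.
Bind R := ref(nat); substituting into the remaining equation gives: ref(nat) = S2.
Bind S2 := ref(nat).
Applying the MGU to either side gives ref(tup3(pair(unit, nat), char, pair(ref(nat), ref(nat)))).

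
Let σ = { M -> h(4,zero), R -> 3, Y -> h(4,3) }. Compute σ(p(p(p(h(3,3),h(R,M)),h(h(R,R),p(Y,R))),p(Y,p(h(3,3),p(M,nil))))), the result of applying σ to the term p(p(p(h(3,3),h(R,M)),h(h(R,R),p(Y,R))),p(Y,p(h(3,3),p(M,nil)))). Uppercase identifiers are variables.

Replace each occurrence of M with h(4,zero).
Replace each occurrence of R with 3.
Replace each occurrence of Y with h(4,3).
Result: p(p(p(h(3,3),h(3,h(4,zero))),h(h(3,3),p(h(4,3),3))),p(h(4,3),p(h(3,3),p(h(4,zero),nil)))).

p(p(p(h(3,3),h(3,h(4,zero))),h(h(3,3),p(h(4,3),3))),p(h(4,3),p(h(3,3),p(h(4,zero),nil))))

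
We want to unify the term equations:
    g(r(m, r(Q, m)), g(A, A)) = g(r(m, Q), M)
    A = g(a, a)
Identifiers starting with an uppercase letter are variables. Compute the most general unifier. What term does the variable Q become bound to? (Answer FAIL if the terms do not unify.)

Decompose g/2: r(m, r(Q, m)) = r(m, Q),  g(A, A) = M.
Decompose r/2: m = m,  r(Q, m) = Q.
Delete trivial equation m = m.
Occurs check fails: Q occurs in r(Q, m); the equation Q = r(Q, m) has no finite solution.

FAIL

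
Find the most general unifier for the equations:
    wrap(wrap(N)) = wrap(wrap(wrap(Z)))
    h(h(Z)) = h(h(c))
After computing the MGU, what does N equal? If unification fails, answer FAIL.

wrap(c)

Decompose wrap/1: wrap(N) = wrap(wrap(Z)).
Decompose wrap/1: N = wrap(Z).
Bind N := wrap(Z); no other remaining equation mentions N.
Decompose h/1: h(Z) = h(c).
Decompose h/1: Z = c.
Bind Z := c. Substituting into the earlier binding gives N := wrap(c).
MGU = { N -> wrap(c), Z -> c }, so N -> wrap(c).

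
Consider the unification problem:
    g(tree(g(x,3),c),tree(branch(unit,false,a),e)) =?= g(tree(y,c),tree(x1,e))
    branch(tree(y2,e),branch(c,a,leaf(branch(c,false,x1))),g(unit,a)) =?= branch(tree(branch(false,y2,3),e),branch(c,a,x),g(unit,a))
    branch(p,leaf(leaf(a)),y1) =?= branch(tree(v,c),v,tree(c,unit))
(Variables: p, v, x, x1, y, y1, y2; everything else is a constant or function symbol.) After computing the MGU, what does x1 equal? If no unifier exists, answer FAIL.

FAIL

Decompose g/2: tree(g(x,3),c) =?= tree(y,c),  tree(branch(unit,false,a),e) =?= tree(x1,e).
Decompose tree/2: g(x,3) =?= y,  c =?= c.
Bind y := g(x,3); no other remaining equation mentions y.
Delete trivial equation c =?= c.
Decompose tree/2: branch(unit,false,a) =?= x1,  e =?= e.
Bind x1 := branch(unit,false,a); substituting into the one remaining equation that mentions x1 gives: branch(tree(y2,e),branch(c,a,leaf(branch(c,false,branch(unit,false,a)))),g(unit,a)) =?= branch(tree(branch(false,y2,3),e),branch(c,a,x),g(unit,a)).
Delete trivial equation e =?= e.
Decompose branch/3: tree(y2,e) =?= tree(branch(false,y2,3),e),  branch(c,a,leaf(branch(c,false,branch(unit,false,a)))) =?= branch(c,a,x),  g(unit,a) =?= g(unit,a).
Decompose tree/2: y2 =?= branch(false,y2,3),  e =?= e.
Occurs check fails: y2 occurs in branch(false,y2,3); the equation y2 =?= branch(false,y2,3) has no finite solution.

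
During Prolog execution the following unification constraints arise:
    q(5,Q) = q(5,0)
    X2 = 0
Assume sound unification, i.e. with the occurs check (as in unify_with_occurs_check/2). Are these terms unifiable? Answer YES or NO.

YES

Decompose q/2: 5 = 5,  Q = 0.
Delete trivial equation 5 = 5.
Bind Q := 0; no other remaining equation mentions Q.
Bind X2 := 0.
No equations remain and no clash or occurs-check failure arose, so a unifier exists.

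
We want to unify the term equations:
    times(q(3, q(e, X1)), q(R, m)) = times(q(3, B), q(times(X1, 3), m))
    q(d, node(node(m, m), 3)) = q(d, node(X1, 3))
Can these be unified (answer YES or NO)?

Decompose times/2: q(3, q(e, X1)) = q(3, B),  q(R, m) = q(times(X1, 3), m).
Decompose q/2: 3 = 3,  q(e, X1) = B.
Delete trivial equation 3 = 3.
Bind B := q(e, X1); no other remaining equation mentions B.
Decompose q/2: R = times(X1, 3),  m = m.
Bind R := times(X1, 3); no other remaining equation mentions R.
Delete trivial equation m = m.
Decompose q/2: d = d,  node(node(m, m), 3) = node(X1, 3).
Delete trivial equation d = d.
Decompose node/2: node(m, m) = X1,  3 = 3.
Bind X1 := node(m, m); no other remaining equation mentions X1. Substituting into the earlier bindings gives B := q(e, node(m, m)), R := times(node(m, m), 3).
Delete trivial equation 3 = 3.
No equations remain and no clash or occurs-check failure arose, so a unifier exists.

YES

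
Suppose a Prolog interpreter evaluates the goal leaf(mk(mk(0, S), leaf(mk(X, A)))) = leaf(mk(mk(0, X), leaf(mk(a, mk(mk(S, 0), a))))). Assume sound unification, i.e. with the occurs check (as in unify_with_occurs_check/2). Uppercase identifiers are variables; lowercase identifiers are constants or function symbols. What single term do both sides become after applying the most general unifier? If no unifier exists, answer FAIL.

leaf(mk(mk(0, a), leaf(mk(a, mk(mk(a, 0), a)))))

Decompose leaf/1: mk(mk(0, S), leaf(mk(X, A))) = mk(mk(0, X), leaf(mk(a, mk(mk(S, 0), a)))).
Decompose mk/2: mk(0, S) = mk(0, X),  leaf(mk(X, A)) = leaf(mk(a, mk(mk(S, 0), a))).
Decompose mk/2: 0 = 0,  S = X.
Delete trivial equation 0 = 0.
Bind S := X; substituting into the remaining equation gives: leaf(mk(X, A)) = leaf(mk(a, mk(mk(X, 0), a))).
Decompose leaf/1: mk(X, A) = mk(a, mk(mk(X, 0), a)).
Decompose mk/2: X = a,  A = mk(mk(X, 0), a).
Bind X := a; substituting into the remaining equation gives: A = mk(mk(a, 0), a). Substituting into the earlier binding gives S := a.
Bind A := mk(mk(a, 0), a).
Applying the MGU to either side gives leaf(mk(mk(0, a), leaf(mk(a, mk(mk(a, 0), a))))).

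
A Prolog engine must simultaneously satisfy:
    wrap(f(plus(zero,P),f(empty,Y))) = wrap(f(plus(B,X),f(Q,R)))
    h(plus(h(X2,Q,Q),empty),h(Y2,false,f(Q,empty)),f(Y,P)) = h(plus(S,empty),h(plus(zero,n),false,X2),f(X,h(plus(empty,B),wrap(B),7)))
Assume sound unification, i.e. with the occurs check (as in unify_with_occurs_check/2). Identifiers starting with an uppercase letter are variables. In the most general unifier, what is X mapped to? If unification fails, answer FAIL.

Decompose wrap/1: f(plus(zero,P),f(empty,Y)) = f(plus(B,X),f(Q,R)).
Decompose f/2: plus(zero,P) = plus(B,X),  f(empty,Y) = f(Q,R).
Decompose plus/2: zero = B,  P = X.
Bind B := zero; substituting into the one remaining equation that mentions B gives: h(plus(h(X2,Q,Q),empty),h(Y2,false,f(Q,empty)),f(Y,P)) = h(plus(S,empty),h(plus(zero,n),false,X2),f(X,h(plus(empty,zero),wrap(zero),7))).
Bind P := X; substituting into the one remaining equation that mentions P gives: h(plus(h(X2,Q,Q),empty),h(Y2,false,f(Q,empty)),f(Y,X)) = h(plus(S,empty),h(plus(zero,n),false,X2),f(X,h(plus(empty,zero),wrap(zero),7))).
Decompose f/2: empty = Q,  Y = R.
Bind Q := empty; substituting into the one remaining equation that mentions Q gives: h(plus(h(X2,empty,empty),empty),h(Y2,false,f(empty,empty)),f(Y,X)) = h(plus(S,empty),h(plus(zero,n),false,X2),f(X,h(plus(empty,zero),wrap(zero),7))).
Bind Y := R; substituting into the remaining equation gives: h(plus(h(X2,empty,empty),empty),h(Y2,false,f(empty,empty)),f(R,X)) = h(plus(S,empty),h(plus(zero,n),false,X2),f(X,h(plus(empty,zero),wrap(zero),7))).
Decompose h/3: plus(h(X2,empty,empty),empty) = plus(S,empty),  h(Y2,false,f(empty,empty)) = h(plus(zero,n),false,X2),  f(R,X) = f(X,h(plus(empty,zero),wrap(zero),7)).
Decompose plus/2: h(X2,empty,empty) = S,  empty = empty.
Bind S := h(X2,empty,empty); no other remaining equation mentions S.
Delete trivial equation empty = empty.
Decompose h/3: Y2 = plus(zero,n),  false = false,  f(empty,empty) = X2.
Bind Y2 := plus(zero,n); no other remaining equation mentions Y2.
Delete trivial equation false = false.
Bind X2 := f(empty,empty); no other remaining equation mentions X2. Substituting into the earlier binding gives S := h(f(empty,empty),empty,empty).
Decompose f/2: R = X,  X = h(plus(empty,zero),wrap(zero),7).
Bind R := X; no other remaining equation mentions R. Substituting into the earlier binding gives Y := X.
Bind X := h(plus(empty,zero),wrap(zero),7). Substituting into the earlier bindings gives P := h(plus(empty,zero),wrap(zero),7), Y := h(plus(empty,zero),wrap(zero),7), R := h(plus(empty,zero),wrap(zero),7).
MGU = { B ↦ zero, P ↦ h(plus(empty,zero),wrap(zero),7), Q ↦ empty, Y ↦ h(plus(empty,zero),wrap(zero),7), S ↦ h(f(empty,empty),empty,empty), Y2 ↦ plus(zero,n), X2 ↦ f(empty,empty), R ↦ h(plus(empty,zero),wrap(zero),7), X ↦ h(plus(empty,zero),wrap(zero),7) }, so X ↦ h(plus(empty,zero),wrap(zero),7).

h(plus(empty,zero),wrap(zero),7)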